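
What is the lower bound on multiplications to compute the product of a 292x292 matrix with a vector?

A 292x292 matrix-vector product has 292 inner products of length 292. Output depends on all 292^2 = 85264 matrix entries. At least 85264 multiplications needed.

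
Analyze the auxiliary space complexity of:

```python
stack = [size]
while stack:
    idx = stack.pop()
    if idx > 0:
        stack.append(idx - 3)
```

Space complexity: O(1).
Only a constant amount of auxiliary storage is used; nothing grows with n.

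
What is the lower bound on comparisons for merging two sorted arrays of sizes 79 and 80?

Adversary argument: with sizes 79 and 80 (differing by at most 1), interleave the two arrays so that every consecutive pair in the output comes from different inputs. Then each of the 158 adjacent output pairs must be directly compared, or the algorithm cannot determine their relative order. So 158 comparisons are necessary; standard merge achieves this.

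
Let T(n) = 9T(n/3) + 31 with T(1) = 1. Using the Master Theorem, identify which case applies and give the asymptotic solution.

a=9, b=3, f(n)=31.
log_3(9) = 2 > 0.
Since f(n) = O(n^0) is polynomially smaller than n^2, Case 1 applies.
T(n) = Theta(n^2).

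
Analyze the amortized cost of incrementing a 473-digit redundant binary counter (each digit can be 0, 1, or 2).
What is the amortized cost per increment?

A redundant counter on 473 digits allows digit values 0, 1, 2. Increment adds 1 to the least significant digit and carries any 2 to a 0 plus +1 on the next digit. With potential Phi = (number of 2-digits), each increment does O(1) actual work plus a chain of carries, each of which decreases Phi by 1. Amortized O(1).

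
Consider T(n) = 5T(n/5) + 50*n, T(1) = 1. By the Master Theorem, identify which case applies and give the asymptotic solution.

a=5, b=5, f(n)=50*n.
log_5(5) = 1, so n^(log_b(a)) = n.
f(n) = Theta(n), so Case 2 applies.
T(n) = Theta(n log n).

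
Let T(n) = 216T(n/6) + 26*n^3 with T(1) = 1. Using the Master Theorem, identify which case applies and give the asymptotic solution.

a=216, b=6, f(n)=26*n^3.
log_6(216) = 3, so n^(log_b(a)) = n^3.
f(n) = Theta(n^3), so Case 2 applies.
T(n) = Theta(n^3 log n).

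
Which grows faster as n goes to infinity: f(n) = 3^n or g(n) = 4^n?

g(n) = 4^n grows faster: (4/3)^n -> infinity since 4/3 > 1.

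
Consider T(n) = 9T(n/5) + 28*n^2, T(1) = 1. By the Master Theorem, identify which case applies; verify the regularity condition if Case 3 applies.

a=9, b=5, f(n)=28*n^2.
log_5(9) = 1.365 < 2.
f(n) = Omega(n^(1.365+epsilon)) for some epsilon > 0, so Case 3 is the candidate.
Regularity: a*f(n/b) = 9*28*(n/5)^2 = (9/25)*28*n^2 <= c*f(n) with c = 9/25 < 1. Satisfied.
Case 3: T(n) = Theta(n^2).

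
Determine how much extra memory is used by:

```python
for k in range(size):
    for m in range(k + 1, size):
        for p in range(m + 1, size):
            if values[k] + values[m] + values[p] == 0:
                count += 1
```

Space complexity: O(1).
Only a constant amount of auxiliary storage is used; nothing grows with n.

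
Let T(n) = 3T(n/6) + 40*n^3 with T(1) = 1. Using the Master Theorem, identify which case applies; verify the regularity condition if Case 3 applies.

a=3, b=6, f(n)=40*n^3.
log_6(3) = 0.6131 < 3.
f(n) = Omega(n^(0.6131+epsilon)) for some epsilon > 0, so Case 3 is the candidate.
Regularity: a*f(n/b) = 3*40*(n/6)^3 = (3/216)*40*n^3 <= c*f(n) with c = 3/216 < 1. Satisfied.
Case 3: T(n) = Theta(n^3).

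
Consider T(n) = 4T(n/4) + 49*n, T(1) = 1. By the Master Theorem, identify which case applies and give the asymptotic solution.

a=4, b=4, f(n)=49*n.
log_4(4) = 1, so n^(log_b(a)) = n.
f(n) = Theta(n), so Case 2 applies.
T(n) = Theta(n log n).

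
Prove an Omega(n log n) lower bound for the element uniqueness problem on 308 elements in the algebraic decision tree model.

In the algebraic decision tree model, element uniqueness on 308 elements is equivalent to determining which cell of an arrangement of C(308,2) = 47278 hyperplanes x_i = x_j contains the input point. Ben-Or's theorem shows this requires Omega(n log n).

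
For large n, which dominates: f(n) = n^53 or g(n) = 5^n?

g(n) = 5^n grows faster: any exponential with base > 1 dominates every polynomial.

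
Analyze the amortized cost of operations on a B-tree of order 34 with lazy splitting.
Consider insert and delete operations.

In a B-tree of order 34, a node splits when it has 34 keys. With lazy splitting, we use potential Phi = number of full nodes + number of near-empty nodes. Each split costs O(1) but reduces potential. Between splits, at least 17 insertions must occur in that node. Amortized structural cost is O(1) per operation, plus O(log_34 n) traversal.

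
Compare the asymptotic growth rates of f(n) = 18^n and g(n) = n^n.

g(n) = n^n grows faster: n^n / 18^n = (n/18)^n -> infinity once n > 18.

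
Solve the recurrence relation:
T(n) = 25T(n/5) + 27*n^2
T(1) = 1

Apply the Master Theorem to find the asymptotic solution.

a=25, b=5, f(n)=27*n^2. log_5(25) = 2. Case 2: T(n) = O(n^2 log n).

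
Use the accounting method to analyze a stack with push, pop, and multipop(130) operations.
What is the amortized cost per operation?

Assign 2 credits per push (1 for the push, 1 saved for a future pop). Each pop or element popped by multipop(130) uses 1 saved credit. Total credits never go negative, so amortized cost is O(1).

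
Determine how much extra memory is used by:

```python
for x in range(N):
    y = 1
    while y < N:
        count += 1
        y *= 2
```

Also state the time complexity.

Space complexity: O(1).
Only a constant amount of auxiliary storage is used; nothing grows with n.
Time complexity: O(n log n).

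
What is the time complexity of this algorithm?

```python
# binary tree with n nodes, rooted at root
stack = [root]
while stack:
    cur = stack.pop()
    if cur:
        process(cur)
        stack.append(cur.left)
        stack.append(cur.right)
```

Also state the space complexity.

Time complexity: O(n).
Space complexity: O(n).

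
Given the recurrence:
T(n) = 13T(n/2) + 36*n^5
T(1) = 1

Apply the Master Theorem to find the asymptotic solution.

a=13, b=2, f(n)=36*n^5. log_2(13) = 3.7 < 5. Case 3: T(n) = O(n^5).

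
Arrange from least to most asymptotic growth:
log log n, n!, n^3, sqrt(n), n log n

Ordered by growth rate: log log n < sqrt(n) < n log n < n^3 < n!.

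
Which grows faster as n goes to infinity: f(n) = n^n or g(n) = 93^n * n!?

g(n) = 93^n * n! grows faster: by Stirling n! ~ sqrt(2 pi n)(n/e)^n, so 93^n n! / n^n ~ (93/e)^n sqrt(2 pi n) -> infinity since 93/e > 1.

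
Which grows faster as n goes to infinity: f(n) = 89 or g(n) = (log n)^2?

g(n) = (log n)^2 grows faster: any unbounded function dominates a constant.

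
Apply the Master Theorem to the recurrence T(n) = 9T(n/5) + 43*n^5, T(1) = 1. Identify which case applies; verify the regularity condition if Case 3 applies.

a=9, b=5, f(n)=43*n^5.
log_5(9) = 1.365 < 5.
f(n) = Omega(n^(1.365+epsilon)) for some epsilon > 0, so Case 3 is the candidate.
Regularity: a*f(n/b) = 9*43*(n/5)^5 = (9/3125)*43*n^5 <= c*f(n) with c = 9/3125 < 1. Satisfied.
Case 3: T(n) = Theta(n^5).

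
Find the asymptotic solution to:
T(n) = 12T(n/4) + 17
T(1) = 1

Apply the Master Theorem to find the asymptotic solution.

a=12, b=4, f(n)=17. log_4(12) = 1.792. Case 1 of Master Theorem: T(n) = O(n^1.792).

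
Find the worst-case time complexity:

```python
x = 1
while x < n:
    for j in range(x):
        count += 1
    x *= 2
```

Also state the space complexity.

Time complexity: O(n).
Space complexity: O(1).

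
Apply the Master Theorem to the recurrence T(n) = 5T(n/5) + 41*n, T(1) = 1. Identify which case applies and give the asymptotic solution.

a=5, b=5, f(n)=41*n.
log_5(5) = 1, so n^(log_b(a)) = n.
f(n) = Theta(n), so Case 2 applies.
T(n) = Theta(n log n).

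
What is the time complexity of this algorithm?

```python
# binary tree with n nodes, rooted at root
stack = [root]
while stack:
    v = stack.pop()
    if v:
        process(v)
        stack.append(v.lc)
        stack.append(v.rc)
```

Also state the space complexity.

Time complexity: O(n).
Space complexity: O(n).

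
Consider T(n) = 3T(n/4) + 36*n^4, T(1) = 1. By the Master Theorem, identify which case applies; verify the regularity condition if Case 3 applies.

a=3, b=4, f(n)=36*n^4.
log_4(3) = 0.7925 < 4.
f(n) = Omega(n^(0.7925+epsilon)) for some epsilon > 0, so Case 3 is the candidate.
Regularity: a*f(n/b) = 3*36*(n/4)^4 = (3/256)*36*n^4 <= c*f(n) with c = 3/256 < 1. Satisfied.
Case 3: T(n) = Theta(n^4).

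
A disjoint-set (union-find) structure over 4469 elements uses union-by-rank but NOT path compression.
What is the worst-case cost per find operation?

Union-by-rank alone keeps every tree's height <= log_2(4469) ~= 12.1. Each find traverses from a node to its root, costing O(height) = O(log n). Without path compression this bound is tight.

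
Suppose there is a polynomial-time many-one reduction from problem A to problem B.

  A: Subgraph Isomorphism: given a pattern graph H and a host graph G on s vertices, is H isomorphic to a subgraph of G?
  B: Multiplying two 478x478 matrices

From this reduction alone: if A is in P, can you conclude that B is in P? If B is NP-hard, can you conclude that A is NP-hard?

A poly-time reduction A <=_p B transfers tractability DOWN (B easy => A easy) and hardness UP (A hard => B hard), not the reverse.
From A in P, the reduction alone does NOT give B in P: any problem in P trivially reduces to SAT, yet SAT is not known to be in P.
From B NP-hard, the reduction alone does NOT give A NP-hard: again, easy problems reduce to hard ones.
(Here in fact A is NP-complete and B is in P, so no such reduction is known -- its existence would imply P = NP; the analysis concerns only what the assumed reduction would or would not let you conclude.)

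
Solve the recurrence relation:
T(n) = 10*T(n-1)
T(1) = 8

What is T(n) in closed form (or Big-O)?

Each step multiplies by 10. T(n) = T(1)*10^(n-1) = 8*10^(n-1).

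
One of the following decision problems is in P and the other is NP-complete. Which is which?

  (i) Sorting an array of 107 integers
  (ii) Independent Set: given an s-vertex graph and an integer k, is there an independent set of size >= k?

(i) is P: merge sort runs in O(n log n).
(ii) is NP-complete: complement of Clique (with k part of the input).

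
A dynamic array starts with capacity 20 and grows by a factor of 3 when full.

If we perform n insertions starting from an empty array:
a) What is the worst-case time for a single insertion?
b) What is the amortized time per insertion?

(a) Worst-case single insertion: O(n) -- when the array is full at capacity c, the resize copies all c elements, and c can be Theta(n).
(b) Resizes happen at sizes 20, 60, 180, ... Total copy cost for n insertions: 20 + 60 + ... = O(n) (geometric series with ratio 1/3). Amortized cost per insertion: O(n)/n = O(1).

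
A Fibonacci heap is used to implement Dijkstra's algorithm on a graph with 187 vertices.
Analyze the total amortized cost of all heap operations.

Dijkstra performs 187 insert, 187 extract-min, and at most E decrease-key operations. With Fibonacci heap: insert O(1) amortized, extract-min O(log n) amortized, decrease-key O(1) amortized. Total with n = 187: O(n * 1 + n * log n + E * 1) = O(n log n + E).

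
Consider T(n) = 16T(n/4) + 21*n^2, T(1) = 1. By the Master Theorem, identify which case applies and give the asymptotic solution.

a=16, b=4, f(n)=21*n^2.
log_4(16) = 2, so n^(log_b(a)) = n^2.
f(n) = Theta(n^2), so Case 2 applies.
T(n) = Theta(n^2 log n).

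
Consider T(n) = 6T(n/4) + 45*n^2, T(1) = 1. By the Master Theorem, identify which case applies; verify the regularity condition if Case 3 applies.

a=6, b=4, f(n)=45*n^2.
log_4(6) = 1.292 < 2.
f(n) = Omega(n^(1.292+epsilon)) for some epsilon > 0, so Case 3 is the candidate.
Regularity: a*f(n/b) = 6*45*(n/4)^2 = (6/16)*45*n^2 <= c*f(n) with c = 6/16 < 1. Satisfied.
Case 3: T(n) = Theta(n^2).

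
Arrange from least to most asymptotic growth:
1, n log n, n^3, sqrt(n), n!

Ordered by growth rate: 1 < sqrt(n) < n log n < n^3 < n!.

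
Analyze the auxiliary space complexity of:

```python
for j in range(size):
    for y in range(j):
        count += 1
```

Space complexity: O(1).
Only a constant amount of auxiliary storage is used; nothing grows with n.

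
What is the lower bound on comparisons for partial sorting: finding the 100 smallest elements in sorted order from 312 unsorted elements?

Finding 100 smallest of 312 in sorted order: Omega(312) to identify the 100 smallest, plus Omega(100 log 100) to sort them. Total: Omega(n + k log k).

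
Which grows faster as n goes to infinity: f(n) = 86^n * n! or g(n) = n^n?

f(n) = 86^n * n! grows faster: by Stirling n! ~ sqrt(2 pi n)(n/e)^n, so 86^n n! / n^n ~ (86/e)^n sqrt(2 pi n) -> infinity since 86/e > 1.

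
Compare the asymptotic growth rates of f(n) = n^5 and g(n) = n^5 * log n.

g(n) = n^5 * log n grows faster: extra log n factor -> infinity.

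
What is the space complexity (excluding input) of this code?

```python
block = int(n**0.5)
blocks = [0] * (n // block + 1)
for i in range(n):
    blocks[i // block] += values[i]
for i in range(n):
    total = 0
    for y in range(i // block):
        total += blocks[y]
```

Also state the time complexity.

Space complexity: O(sqrt(n)).
Storage scales with sqrt(n).
Time complexity: O(n * sqrt(n)).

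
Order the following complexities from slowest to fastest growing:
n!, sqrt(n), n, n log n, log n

Ordered by growth rate: log n < sqrt(n) < n < n log n < n!.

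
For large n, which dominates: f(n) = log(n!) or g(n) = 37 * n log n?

f(n) = log(n!) and g(n) = 37 * n log n are Theta of each other: Stirling: log(n!) = n log n - n + O(log n) = Theta(n log n); the constant 37 doesn't change the Theta class.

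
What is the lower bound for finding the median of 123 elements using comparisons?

To find the median of 123 elements, every element must be compared at least once, so the lower bound is Omega(n). The BFPRT algorithm achieves O(n), making this tight.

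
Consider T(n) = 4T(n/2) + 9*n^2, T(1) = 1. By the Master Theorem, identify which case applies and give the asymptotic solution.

a=4, b=2, f(n)=9*n^2.
log_2(4) = 2, so n^(log_b(a)) = n^2.
f(n) = Theta(n^2), so Case 2 applies.
T(n) = Theta(n^2 log n).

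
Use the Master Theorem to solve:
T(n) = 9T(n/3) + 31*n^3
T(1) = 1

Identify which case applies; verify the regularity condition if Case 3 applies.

a=9, b=3, f(n)=31*n^3.
log_3(9) = 2 < 3.
f(n) = Omega(n^(2+epsilon)) for some epsilon > 0, so Case 3 is the candidate.
Regularity: a*f(n/b) = 9*31*(n/3)^3 = (9/27)*31*n^3 <= c*f(n) with c = 9/27 < 1. Satisfied.
Case 3: T(n) = Theta(n^3).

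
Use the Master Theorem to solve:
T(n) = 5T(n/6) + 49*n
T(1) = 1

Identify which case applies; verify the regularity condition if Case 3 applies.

a=5, b=6, f(n)=49*n.
log_6(5) = 0.8982 < 1.
f(n) = Omega(n^(0.8982+epsilon)) for some epsilon > 0, so Case 3 is the candidate.
Regularity: a*f(n/b) = 5*49*(n/6)^1 = (5/6)*49*n^1 <= c*f(n) with c = 5/6 < 1. Satisfied.
Case 3: T(n) = Theta(n).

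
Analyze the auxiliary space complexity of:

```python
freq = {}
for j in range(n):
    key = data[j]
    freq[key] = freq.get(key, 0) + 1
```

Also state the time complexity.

Space complexity: O(n).
Auxiliary storage grows linearly with the input size n in the worst case.
Time complexity: O(n).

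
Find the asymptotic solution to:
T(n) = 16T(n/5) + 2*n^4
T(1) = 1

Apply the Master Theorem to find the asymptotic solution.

a=16, b=5, f(n)=2*n^4. log_5(16) = 1.723 < 4. Case 3: T(n) = O(n^4).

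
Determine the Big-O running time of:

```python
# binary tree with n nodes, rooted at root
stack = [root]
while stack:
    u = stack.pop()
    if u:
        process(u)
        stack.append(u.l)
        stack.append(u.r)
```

Time complexity: O(n).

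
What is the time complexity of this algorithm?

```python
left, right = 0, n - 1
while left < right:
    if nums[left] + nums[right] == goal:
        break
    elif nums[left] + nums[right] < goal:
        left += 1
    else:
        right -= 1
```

Time complexity: O(n).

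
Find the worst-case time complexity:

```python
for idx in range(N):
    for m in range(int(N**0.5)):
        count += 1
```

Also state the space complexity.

Time complexity: O(n * sqrt(n)).
Space complexity: O(1).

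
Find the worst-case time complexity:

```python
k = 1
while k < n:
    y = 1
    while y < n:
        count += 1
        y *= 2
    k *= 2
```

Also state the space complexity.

Time complexity: O(log^2 n).
Space complexity: O(1).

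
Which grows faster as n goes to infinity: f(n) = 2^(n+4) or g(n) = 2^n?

f(n) = 2^(n+4) and g(n) = 2^n are Theta of each other: 2^(n+4) = 2^4 * 2^n = Theta(2^n).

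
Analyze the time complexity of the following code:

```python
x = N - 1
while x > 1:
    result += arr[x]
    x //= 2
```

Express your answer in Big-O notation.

Time complexity: O(log n).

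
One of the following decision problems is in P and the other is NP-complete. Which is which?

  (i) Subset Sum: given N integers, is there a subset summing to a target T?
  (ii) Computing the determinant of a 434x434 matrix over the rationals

(i) is NP-complete: one of Karp's 21 NP-complete problems.
(ii) is P: Gaussian elimination runs in O(n^3).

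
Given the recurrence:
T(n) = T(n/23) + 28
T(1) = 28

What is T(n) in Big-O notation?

Each step divides n by 23 and adds 28. After log_23(n) steps, T(n) = O(log n).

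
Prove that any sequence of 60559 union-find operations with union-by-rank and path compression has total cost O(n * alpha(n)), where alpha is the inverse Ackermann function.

Using Tarjan's analysis with rank-based potential function. Union-by-rank keeps tree height O(log n). Path compression flattens paths during find. For n = 60559 operations, total cost is O(n * alpha(n)), effectively O(n) since alpha grows incredibly slowly.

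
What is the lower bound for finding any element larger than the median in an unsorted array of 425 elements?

To find an element larger than the median of 425 elements, we must see Omega(n) elements. Without seeing enough elements, an adversary can make any unseen element the median.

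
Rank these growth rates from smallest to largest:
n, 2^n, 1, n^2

Ordered by growth rate: 1 < n < n^2 < 2^n.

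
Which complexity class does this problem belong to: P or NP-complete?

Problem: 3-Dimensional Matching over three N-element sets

This problem is NP-complete: one of Karp's 21 NP-complete problems.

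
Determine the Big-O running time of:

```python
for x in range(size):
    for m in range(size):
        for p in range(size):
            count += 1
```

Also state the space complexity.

Time complexity: O(n^3).
Space complexity: O(1).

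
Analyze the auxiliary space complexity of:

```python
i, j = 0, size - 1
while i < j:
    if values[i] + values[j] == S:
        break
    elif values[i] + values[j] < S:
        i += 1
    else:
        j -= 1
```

Space complexity: O(1).
Only a constant amount of auxiliary storage is used; nothing grows with n.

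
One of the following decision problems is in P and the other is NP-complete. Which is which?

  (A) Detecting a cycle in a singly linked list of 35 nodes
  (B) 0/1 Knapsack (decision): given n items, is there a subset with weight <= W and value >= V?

(A) is P: Floyd's tortoise-and-hare runs in O(n) time, O(1) space.
(B) is NP-complete: reduces from Subset Sum.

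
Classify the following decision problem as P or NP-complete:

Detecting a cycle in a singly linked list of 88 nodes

This problem is in P: Floyd's tortoise-and-hare runs in O(n) time, O(1) space.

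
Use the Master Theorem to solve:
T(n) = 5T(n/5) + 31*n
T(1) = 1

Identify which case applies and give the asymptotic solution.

a=5, b=5, f(n)=31*n.
log_5(5) = 1, so n^(log_b(a)) = n.
f(n) = Theta(n), so Case 2 applies.
T(n) = Theta(n log n).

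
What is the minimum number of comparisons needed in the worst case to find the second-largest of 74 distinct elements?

Lower bound: finding the max needs 74-1 comparisons. By the adversary weight-doubling argument, the max must personally win >= ceil(log_2(74)) = 7 comparisons; the 2nd-largest is among those 7 losers, needing 7-1 more comparisons. Total >= 74-1 + 7-1 = 79. A balanced knockout tournament achieves this.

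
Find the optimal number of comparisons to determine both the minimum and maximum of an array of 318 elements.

Naive approach: 634 comparisons (317 for max + 317 for min).
Optimal: Compare elements in pairs first (floor(n/2) = 159 comparisons), then find max among winners and min among losers (158 comparisons each).
Total: ceil(3n/2) - 2 = 475 comparisons. An adversary argument shows this is also a lower bound.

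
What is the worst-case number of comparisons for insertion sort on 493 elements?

Insertion sort on reverse-sorted input: 1 + 2 + ... + (493-1) = 121278 comparisons.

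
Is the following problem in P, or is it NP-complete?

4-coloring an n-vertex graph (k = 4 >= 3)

This problem is NP-complete: graph k-coloring for k>=3 is NP-complete by reduction from 3-SAT.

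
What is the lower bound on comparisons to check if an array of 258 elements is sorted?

To verify 258 elements are sorted, we must compare each consecutive pair. Skipping any pair allows an adversary to swap them. Therefore 257 comparisons are necessary and sufficient.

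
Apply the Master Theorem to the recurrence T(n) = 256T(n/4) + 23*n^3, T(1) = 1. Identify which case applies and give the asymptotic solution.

a=256, b=4, f(n)=23*n^3.
log_4(256) = 4 > 3.
Since f(n) = O(n^3) is polynomially smaller than n^4, Case 1 applies.
T(n) = Theta(n^4).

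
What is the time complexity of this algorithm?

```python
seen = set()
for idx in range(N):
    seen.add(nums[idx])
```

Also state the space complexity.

Time complexity: O(n).
Space complexity: O(n).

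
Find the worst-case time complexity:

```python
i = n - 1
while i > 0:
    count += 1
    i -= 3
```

Time complexity: O(n).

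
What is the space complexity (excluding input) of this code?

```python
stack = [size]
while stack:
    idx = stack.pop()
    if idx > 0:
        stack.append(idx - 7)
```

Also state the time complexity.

Space complexity: O(1).
Only a constant amount of auxiliary storage is used; nothing grows with n.
Time complexity: O(n).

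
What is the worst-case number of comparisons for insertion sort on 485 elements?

Insertion sort on reverse-sorted input: 1 + 2 + ... + (485-1) = 117370 comparisons.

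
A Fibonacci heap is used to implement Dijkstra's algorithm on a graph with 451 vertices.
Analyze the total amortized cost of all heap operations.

Dijkstra performs 451 insert, 451 extract-min, and at most E decrease-key operations. With Fibonacci heap: insert O(1) amortized, extract-min O(log n) amortized, decrease-key O(1) amortized. Total with n = 451: O(n * 1 + n * log n + E * 1) = O(n log n + E).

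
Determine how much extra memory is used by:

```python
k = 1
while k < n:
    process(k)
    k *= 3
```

Space complexity: O(1).
Only a constant amount of auxiliary storage is used; nothing grows with n.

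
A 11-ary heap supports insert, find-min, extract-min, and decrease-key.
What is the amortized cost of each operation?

The 11-ary heap has height O(log_11 n). Insert sifts up: O(log_11 n). Find-min reads the root: O(1). Extract-min sifts down comparing 11 children per level: O(11 * log_11 n). Decrease-key sifts up: O(log_11 n).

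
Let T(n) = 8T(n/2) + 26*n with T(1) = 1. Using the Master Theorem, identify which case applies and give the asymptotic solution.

a=8, b=2, f(n)=26*n.
log_2(8) = 3 > 1.
Since f(n) = O(n^1) is polynomially smaller than n^3, Case 1 applies.
T(n) = Theta(n^3).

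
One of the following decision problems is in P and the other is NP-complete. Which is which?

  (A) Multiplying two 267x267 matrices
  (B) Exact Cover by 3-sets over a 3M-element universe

(A) is P: the schoolbook algorithm runs in O(n^3).
(B) is NP-complete: one of Karp's 21 NP-complete problems.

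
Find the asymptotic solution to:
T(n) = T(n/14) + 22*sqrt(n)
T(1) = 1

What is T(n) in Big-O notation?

Each level contributes sqrt(n/14^k). Geometric series with ratio 1/sqrt(14) < 1 sums to O(sqrt(n)).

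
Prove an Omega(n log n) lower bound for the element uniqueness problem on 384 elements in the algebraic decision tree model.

In the algebraic decision tree model, element uniqueness on 384 elements is equivalent to determining which cell of an arrangement of C(384,2) = 73536 hyperplanes x_i = x_j contains the input point. Ben-Or's theorem shows this requires Omega(n log n).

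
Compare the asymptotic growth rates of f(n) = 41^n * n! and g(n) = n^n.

f(n) = 41^n * n! grows faster: by Stirling n! ~ sqrt(2 pi n)(n/e)^n, so 41^n n! / n^n ~ (41/e)^n sqrt(2 pi n) -> infinity since 41/e > 1.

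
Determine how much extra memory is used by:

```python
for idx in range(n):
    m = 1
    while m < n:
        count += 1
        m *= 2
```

Space complexity: O(1).
Only a constant amount of auxiliary storage is used; nothing grows with n.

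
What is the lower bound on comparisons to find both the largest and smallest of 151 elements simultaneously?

Pair elements first (floor(151/2) comparisons), then find max among winners and min among losers. Total: ceil(3*151/2) - 2 = 225 comparisons.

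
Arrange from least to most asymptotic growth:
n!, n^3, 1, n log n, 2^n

Ordered by growth rate: 1 < n log n < n^3 < 2^n < n!.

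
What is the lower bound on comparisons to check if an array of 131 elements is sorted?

To verify 131 elements are sorted, we must compare each consecutive pair. Skipping any pair allows an adversary to swap them. Therefore 130 comparisons are necessary and sufficient.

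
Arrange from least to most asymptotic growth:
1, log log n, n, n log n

Ordered by growth rate: 1 < log log n < n < n log n.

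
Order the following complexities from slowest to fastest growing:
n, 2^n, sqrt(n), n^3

Ordered by growth rate: sqrt(n) < n < n^3 < 2^n.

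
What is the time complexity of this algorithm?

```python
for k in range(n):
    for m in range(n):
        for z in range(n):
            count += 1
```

Time complexity: O(n^3).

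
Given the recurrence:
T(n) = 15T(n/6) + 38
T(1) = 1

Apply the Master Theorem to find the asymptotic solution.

a=15, b=6, f(n)=38. log_6(15) = 1.511. Case 1 of Master Theorem: T(n) = O(n^1.511).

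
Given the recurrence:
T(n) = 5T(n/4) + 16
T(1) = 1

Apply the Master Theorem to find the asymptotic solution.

a=5, b=4, f(n)=16. log_4(5) = 1.161. Case 1 of Master Theorem: T(n) = O(n^1.161).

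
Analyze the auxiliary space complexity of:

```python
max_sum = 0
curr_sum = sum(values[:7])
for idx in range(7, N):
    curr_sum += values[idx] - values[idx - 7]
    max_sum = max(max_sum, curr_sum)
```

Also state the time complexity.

Space complexity: O(1).
Only a constant amount of auxiliary storage is used; nothing grows with n.
Time complexity: O(n).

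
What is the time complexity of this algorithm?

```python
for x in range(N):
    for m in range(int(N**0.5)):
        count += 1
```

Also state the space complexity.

Time complexity: O(n * sqrt(n)).
Space complexity: O(1).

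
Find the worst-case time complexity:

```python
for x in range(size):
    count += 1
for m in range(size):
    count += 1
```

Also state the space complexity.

Time complexity: O(n).
Space complexity: O(1).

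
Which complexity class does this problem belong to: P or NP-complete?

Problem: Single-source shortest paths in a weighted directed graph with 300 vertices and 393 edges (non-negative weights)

This problem is in P: Dijkstra's algorithm runs in O((V+E) log V).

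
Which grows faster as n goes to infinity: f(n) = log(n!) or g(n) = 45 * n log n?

f(n) = log(n!) and g(n) = 45 * n log n are Theta of each other: Stirling: log(n!) = n log n - n + O(log n) = Theta(n log n); the constant 45 doesn't change the Theta class.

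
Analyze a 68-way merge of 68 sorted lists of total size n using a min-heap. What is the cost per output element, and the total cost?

Maintain a min-heap of size 68 holding the current head of each list. Each output step does one extract-min (O(log 68)) and one insert of that list's next element (O(log 68)). Each of the n elements passes through the heap exactly once, so the total cost is O(n log 68), i.e. O(log 68) per output element.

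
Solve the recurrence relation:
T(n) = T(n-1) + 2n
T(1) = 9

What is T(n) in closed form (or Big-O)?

Unrolling: T(n) = 9 + 2*(2 + 3 + ... + n) = 9 + 2*(n(n+1)/2 - 1) = O(n^2).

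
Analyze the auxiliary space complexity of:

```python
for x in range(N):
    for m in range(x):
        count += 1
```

Space complexity: O(1).
Only a constant amount of auxiliary storage is used; nothing grows with n.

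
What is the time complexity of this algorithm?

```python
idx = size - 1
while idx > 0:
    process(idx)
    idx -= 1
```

Time complexity: O(n).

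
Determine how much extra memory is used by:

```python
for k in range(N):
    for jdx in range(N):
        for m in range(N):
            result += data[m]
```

Space complexity: O(1).
Only a constant amount of auxiliary storage is used; nothing grows with n.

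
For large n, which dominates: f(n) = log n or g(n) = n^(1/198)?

g(n) = n^(1/198) grows faster: any positive power of n dominates log n.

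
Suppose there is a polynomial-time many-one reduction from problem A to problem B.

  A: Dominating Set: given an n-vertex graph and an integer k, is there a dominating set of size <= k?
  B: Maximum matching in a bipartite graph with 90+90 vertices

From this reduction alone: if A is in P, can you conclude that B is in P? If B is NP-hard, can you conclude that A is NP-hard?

A poly-time reduction A <=_p B transfers tractability DOWN (B easy => A easy) and hardness UP (A hard => B hard), not the reverse.
From A in P, the reduction alone does NOT give B in P: any problem in P trivially reduces to SAT, yet SAT is not known to be in P.
From B NP-hard, the reduction alone does NOT give A NP-hard: again, easy problems reduce to hard ones.
(Here in fact A is NP-complete and B is in P, so no such reduction is known -- its existence would imply P = NP; the analysis concerns only what the assumed reduction would or would not let you conclude.)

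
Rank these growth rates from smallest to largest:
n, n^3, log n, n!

Ordered by growth rate: log n < n < n^3 < n!.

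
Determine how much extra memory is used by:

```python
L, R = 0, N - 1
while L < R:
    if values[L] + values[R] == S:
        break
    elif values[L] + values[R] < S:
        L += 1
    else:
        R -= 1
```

Space complexity: O(1).
Only a constant amount of auxiliary storage is used; nothing grows with n.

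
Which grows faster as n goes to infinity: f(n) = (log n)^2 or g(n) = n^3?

g(n) = n^3 grows faster: any positive polynomial dominates any polylog.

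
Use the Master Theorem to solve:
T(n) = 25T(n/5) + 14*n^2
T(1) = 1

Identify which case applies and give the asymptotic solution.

a=25, b=5, f(n)=14*n^2.
log_5(25) = 2, so n^(log_b(a)) = n^2.
f(n) = Theta(n^2), so Case 2 applies.
T(n) = Theta(n^2 log n).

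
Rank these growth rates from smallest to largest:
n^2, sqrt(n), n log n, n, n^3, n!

Ordered by growth rate: sqrt(n) < n < n log n < n^2 < n^3 < n!.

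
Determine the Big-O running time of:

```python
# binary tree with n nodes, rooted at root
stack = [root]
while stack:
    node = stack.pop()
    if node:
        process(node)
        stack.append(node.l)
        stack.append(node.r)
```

Time complexity: O(n).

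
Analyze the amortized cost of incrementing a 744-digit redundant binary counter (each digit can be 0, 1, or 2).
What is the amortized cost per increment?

A redundant counter on 744 digits allows digit values 0, 1, 2. Increment adds 1 to the least significant digit and carries any 2 to a 0 plus +1 on the next digit. With potential Phi = (number of 2-digits), each increment does O(1) actual work plus a chain of carries, each of which decreases Phi by 1. Amortized O(1).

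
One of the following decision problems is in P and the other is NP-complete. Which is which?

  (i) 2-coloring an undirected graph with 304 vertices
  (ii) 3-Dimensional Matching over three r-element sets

(i) is P: 2-coloring is bipartiteness testing via BFS, O(V+E).
(ii) is NP-complete: one of Karp's 21 NP-complete problems.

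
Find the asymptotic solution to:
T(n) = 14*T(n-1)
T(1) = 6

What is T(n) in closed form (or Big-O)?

Each step multiplies by 14. T(n) = T(1)*14^(n-1) = 6*14^(n-1).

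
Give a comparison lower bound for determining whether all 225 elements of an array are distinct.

In the algebraic decision-tree model, the YES region for element distinctness on 225 elements has 225! connected components (one per ordering). Ben-Or's theorem then gives a lower bound of Omega(log(n!)) = Omega(n log n).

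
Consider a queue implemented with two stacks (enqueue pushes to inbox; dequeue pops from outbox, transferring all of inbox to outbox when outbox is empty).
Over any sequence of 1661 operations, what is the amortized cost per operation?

Each element is pushed to inbox once, popped once, pushed to outbox once, and popped once: 4 unit operations over its lifetime. Over 1661 operations the total work is O(1661). Amortized O(1) per enqueue/dequeue.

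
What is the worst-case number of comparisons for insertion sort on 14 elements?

Insertion sort on reverse-sorted input: 1 + 2 + ... + (14-1) = 91 comparisons.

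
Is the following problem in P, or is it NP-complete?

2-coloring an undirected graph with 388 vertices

This problem is in P: 2-coloring is bipartiteness testing via BFS, O(V+E).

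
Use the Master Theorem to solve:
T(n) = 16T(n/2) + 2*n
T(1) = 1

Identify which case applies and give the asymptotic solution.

a=16, b=2, f(n)=2*n.
log_2(16) = 4 > 1.
Since f(n) = O(n^1) is polynomially smaller than n^4, Case 1 applies.
T(n) = Theta(n^4).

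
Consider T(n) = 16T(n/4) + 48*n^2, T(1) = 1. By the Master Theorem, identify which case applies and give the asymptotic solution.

a=16, b=4, f(n)=48*n^2.
log_4(16) = 2, so n^(log_b(a)) = n^2.
f(n) = Theta(n^2), so Case 2 applies.
T(n) = Theta(n^2 log n).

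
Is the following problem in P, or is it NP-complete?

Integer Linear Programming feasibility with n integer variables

This problem is NP-complete: ILP feasibility is NP-complete (LP relaxation is in P).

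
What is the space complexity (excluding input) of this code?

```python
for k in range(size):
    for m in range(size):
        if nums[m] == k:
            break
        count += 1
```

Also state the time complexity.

Space complexity: O(1).
Only a constant amount of auxiliary storage is used; nothing grows with n.
Time complexity: O(n^2).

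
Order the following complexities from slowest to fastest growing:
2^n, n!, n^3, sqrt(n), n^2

Ordered by growth rate: sqrt(n) < n^2 < n^3 < 2^n < n!.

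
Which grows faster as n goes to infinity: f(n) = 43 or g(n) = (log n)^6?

g(n) = (log n)^6 grows faster: any unbounded function dominates a constant.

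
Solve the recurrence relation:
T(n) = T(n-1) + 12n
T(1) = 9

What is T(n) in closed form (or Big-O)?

Unrolling: T(n) = 9 + 12*(2 + 3 + ... + n) = 9 + 12*(n(n+1)/2 - 1) = O(n^2).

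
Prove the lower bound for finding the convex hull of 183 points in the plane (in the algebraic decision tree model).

Reduction from sorting: given 183 numbers x_1,...,x_{183}, map x_i to the point (x_i, x_i^2) on the parabola y = x^2. All points are on the convex hull, and walking the hull gives them in sorted x-order. Since sorting requires Omega(n log n), so does planar convex hull.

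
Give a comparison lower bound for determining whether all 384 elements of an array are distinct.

In the algebraic decision-tree model, the YES region for element distinctness on 384 elements has 384! connected components (one per ordering). Ben-Or's theorem then gives a lower bound of Omega(log(n!)) = Omega(n log n).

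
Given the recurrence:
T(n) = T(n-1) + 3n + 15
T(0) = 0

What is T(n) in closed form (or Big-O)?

Dominant term in sum is 3*sum(i, i=1..n) = 3*n*(n+1)/2 = O(n^2).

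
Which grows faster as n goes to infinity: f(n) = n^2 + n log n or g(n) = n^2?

f(n) = n^2 + n log n and g(n) = n^2 are Theta of each other: the lower-order n log n term is o(n^2); both are Theta(n^2).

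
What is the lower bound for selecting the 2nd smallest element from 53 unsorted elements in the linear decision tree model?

Selecting the 2nd smallest of 53 elements requires Omega(n) comparisons. Every element must be compared at least once. The BFPRT algorithm achieves O(n), making this tight.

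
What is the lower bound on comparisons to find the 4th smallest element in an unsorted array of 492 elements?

Finding the 4th smallest of 492 elements requires Omega(n) comparisons. Every element must participate in at least one comparison; otherwise it could be the 4th smallest.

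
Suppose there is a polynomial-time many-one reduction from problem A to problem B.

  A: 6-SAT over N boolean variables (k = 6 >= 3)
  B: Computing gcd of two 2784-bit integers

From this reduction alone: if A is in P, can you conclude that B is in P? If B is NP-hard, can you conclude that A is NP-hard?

A poly-time reduction A <=_p B transfers tractability DOWN (B easy => A easy) and hardness UP (A hard => B hard), not the reverse.
From A in P, the reduction alone does NOT give B in P: any problem in P trivially reduces to SAT, yet SAT is not known to be in P.
From B NP-hard, the reduction alone does NOT give A NP-hard: again, easy problems reduce to hard ones.
(Here in fact A is NP-complete and B is in P, so no such reduction is known -- its existence would imply P = NP; the analysis concerns only what the assumed reduction would or would not let you conclude.)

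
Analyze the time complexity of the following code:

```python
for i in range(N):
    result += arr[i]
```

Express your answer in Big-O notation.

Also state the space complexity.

Time complexity: O(n).
Space complexity: O(1).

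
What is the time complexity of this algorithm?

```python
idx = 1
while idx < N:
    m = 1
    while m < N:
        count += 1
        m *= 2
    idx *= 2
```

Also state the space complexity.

Time complexity: O(log^2 n).
Space complexity: O(1).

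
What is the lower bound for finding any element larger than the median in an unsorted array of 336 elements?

To find an element larger than the median of 336 elements, we must see Omega(n) elements. Without seeing enough elements, an adversary can make any unseen element the median.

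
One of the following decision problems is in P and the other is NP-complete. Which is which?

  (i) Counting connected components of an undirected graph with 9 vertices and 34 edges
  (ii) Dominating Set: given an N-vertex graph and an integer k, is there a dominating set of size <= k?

(i) is P: BFS/DFS visits each vertex and edge once: O(V+E).
(ii) is NP-complete: reduces from Set Cover (with k part of the input).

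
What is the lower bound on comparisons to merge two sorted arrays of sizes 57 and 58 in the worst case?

Adversary: with |57 - 58| <= 1 the inputs can be fully interleaved so that every adjacent pair in the merged output comes from different arrays. Then each of the 114 adjacent pairs must be directly compared, or the algorithm cannot determine their relative order. Standard merge meets this bound.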